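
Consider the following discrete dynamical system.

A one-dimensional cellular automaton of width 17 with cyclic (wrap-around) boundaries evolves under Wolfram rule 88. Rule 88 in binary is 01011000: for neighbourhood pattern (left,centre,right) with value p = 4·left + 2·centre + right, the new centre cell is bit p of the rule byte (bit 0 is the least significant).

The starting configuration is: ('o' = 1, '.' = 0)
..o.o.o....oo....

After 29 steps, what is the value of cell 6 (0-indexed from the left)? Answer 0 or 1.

1

gen 0: ..o.o.o....oo....
gen 1: .......o...ooo...
gen 2: ........o..o.oo..
gen 3: .........o...ooo.
gen 4: ..........o..o.oo
gen 5: o..........o...oo
gen 6: oo..........o..o.
gen 7: ooo..........o...
gen 8: o.oo..........o..
gen 9: ..ooo..........o.
gen 10: ..o.oo..........o
gen 11: o...ooo..........
gen 12: .o..o.oo.........
gen 13: ..o...ooo........
gen 14: ...o..o.oo.......
gen 15: ....o...ooo......
gen 16: .....o..o.oo.....
gen 17: ......o...ooo....
gen 18: .......o..o.oo...
gen 19: ........o...ooo..
gen 20: .........o..o.oo.
gen 21: ..........o...ooo
gen 22: o..........o..o.o
gen 23: oo..........o...o
gen 24: .oo..........o..o
gen 25: .ooo..........o..
gen 26: .o.oo..........o.
gen 27: ...ooo..........o
gen 28: o..o.oo..........
gen 29: .o...ooo.........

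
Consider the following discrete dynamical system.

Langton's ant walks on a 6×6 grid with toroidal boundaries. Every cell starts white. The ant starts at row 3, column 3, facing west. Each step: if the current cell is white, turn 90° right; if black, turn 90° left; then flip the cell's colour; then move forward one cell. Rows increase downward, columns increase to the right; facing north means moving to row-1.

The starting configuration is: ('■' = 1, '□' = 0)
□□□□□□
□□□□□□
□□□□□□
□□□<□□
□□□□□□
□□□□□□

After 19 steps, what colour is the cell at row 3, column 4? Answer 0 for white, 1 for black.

0

k=0  □□□□□□
□□□□□□
□□□□□□
□□□<□□
□□□□□□
□□□□□□
k=1  □□□□□□
□□□□□□
□□□^□□
□□□■□□
□□□□□□
□□□□□□
k=2  □□□□□□
□□□□□□
□□□■>□
□□□■□□
□□□□□□
□□□□□□
k=3  □□□□□□
□□□□□□
□□□■■□
□□□■v□
□□□□□□
□□□□□□
k=4  □□□□□□
□□□□□□
□□□■■□
□□□<■□
□□□□□□
□□□□□□
k=5  □□□□□□
□□□□□□
□□□■■□
□□□□■□
□□□v□□
□□□□□□
k=6  □□□□□□
□□□□□□
□□□■■□
□□□□■□
□□<■□□
□□□□□□
k=7  □□□□□□
□□□□□□
□□□■■□
□□^□■□
□□■■□□
□□□□□□
k=8  □□□□□□
□□□□□□
□□□■■□
□□■>■□
□□■■□□
□□□□□□
k=9  □□□□□□
□□□□□□
□□□■■□
□□■■■□
□□■v□□
□□□□□□
k=10  □□□□□□
□□□□□□
□□□■■□
□□■■■□
□□■□>□
□□□□□□
k=11  □□□□□□
□□□□□□
□□□■■□
□□■■■□
□□■□■□
□□□□v□
k=12  □□□□□□
□□□□□□
□□□■■□
□□■■■□
□□■□■□
□□□<■□
k=13  □□□□□□
□□□□□□
□□□■■□
□□■■■□
□□■^■□
□□□■■□
k=14  □□□□□□
□□□□□□
□□□■■□
□□■■■□
□□■■>□
□□□■■□
k=15  □□□□□□
□□□□□□
□□□■■□
□□■■^□
□□■■□□
□□□■■□
k=16  □□□□□□
□□□□□□
□□□■■□
□□■<□□
□□■■□□
□□□■■□
k=17  □□□□□□
□□□□□□
□□□■■□
□□■□□□
□□■v□□
□□□■■□
k=18  □□□□□□
□□□□□□
□□□■■□
□□■□□□
□□■□>□
□□□■■□
k=19  □□□□□□
□□□□□□
□□□■■□
□□■□□□
□□■□■□
□□□■v□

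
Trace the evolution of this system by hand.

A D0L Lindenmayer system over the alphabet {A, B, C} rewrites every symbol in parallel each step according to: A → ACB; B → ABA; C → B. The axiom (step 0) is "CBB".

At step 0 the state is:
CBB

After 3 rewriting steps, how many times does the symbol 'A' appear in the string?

step 0: CBB
step 1: BABAABA
step 2: ABAACBABAACBACBABAACB
step 3: ACBABAACBACBBABAACBABAACBACBBABAACBBABAACBABAACBACBBABA

24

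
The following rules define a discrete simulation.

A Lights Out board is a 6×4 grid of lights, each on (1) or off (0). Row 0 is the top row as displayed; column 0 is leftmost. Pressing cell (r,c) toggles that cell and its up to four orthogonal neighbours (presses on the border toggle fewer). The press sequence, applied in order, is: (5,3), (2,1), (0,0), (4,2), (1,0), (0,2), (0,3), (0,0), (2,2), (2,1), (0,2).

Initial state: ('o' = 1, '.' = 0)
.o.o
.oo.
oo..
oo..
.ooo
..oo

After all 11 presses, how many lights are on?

11

t=0: .o.o
.oo.
oo..
oo..
.ooo
..oo
t=1: .o.o
.oo.
oo..
oo..
.oo.
....
t=2: .o.o
..o.
..o.
o...
.oo.
....
t=3: o..o
o.o.
..o.
o...
.oo.
....
t=4: o..o
o.o.
..o.
o.o.
...o
..o.
t=5: ...o
.oo.
o.o.
o.o.
...o
..o.
t=6: .oo.
.o..
o.o.
o.o.
...o
..o.
t=7: .o.o
.o.o
o.o.
o.o.
...o
..o.
t=8: o..o
oo.o
o.o.
o.o.
...o
..o.
t=9: o..o
oooo
oo.o
o...
...o
..o.
t=10: o..o
o.oo
..oo
oo..
...o
..o.
t=11: ooo.
o..o
..oo
oo..
...o
..o.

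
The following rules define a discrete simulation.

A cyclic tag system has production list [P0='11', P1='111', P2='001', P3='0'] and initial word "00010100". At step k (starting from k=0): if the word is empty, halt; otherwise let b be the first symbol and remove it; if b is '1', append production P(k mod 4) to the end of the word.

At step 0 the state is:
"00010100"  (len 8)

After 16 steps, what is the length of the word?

11

t=0: "00010100"  (len 8)
t=1: "0010100"  (len 7)
t=2: "010100"  (len 6)
t=3: "10100"  (len 5)
t=4: "01000"  (len 5)
t=5: "1000"  (len 4)
t=6: "000111"  (len 6)
t=7: "00111"  (len 5)
t=8: "0111"  (len 4)
t=9: "111"  (len 3)
t=10: "11111"  (len 5)
t=11: "1111001"  (len 7)
t=12: "1110010"  (len 7)
t=13: "11001011"  (len 8)
t=14: "1001011111"  (len 10)
t=15: "001011111001"  (len 12)
t=16: "01011111001"  (len 11)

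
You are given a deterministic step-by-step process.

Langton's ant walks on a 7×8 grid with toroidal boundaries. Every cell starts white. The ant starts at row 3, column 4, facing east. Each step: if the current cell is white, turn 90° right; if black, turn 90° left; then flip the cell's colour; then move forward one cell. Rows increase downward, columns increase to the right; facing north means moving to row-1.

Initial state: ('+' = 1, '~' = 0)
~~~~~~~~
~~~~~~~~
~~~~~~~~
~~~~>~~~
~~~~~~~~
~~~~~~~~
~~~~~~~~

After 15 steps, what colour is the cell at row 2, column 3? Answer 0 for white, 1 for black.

0

0) ~~~~~~~~
~~~~~~~~
~~~~~~~~
~~~~>~~~
~~~~~~~~
~~~~~~~~
~~~~~~~~
1) ~~~~~~~~
~~~~~~~~
~~~~~~~~
~~~~+~~~
~~~~v~~~
~~~~~~~~
~~~~~~~~
2) ~~~~~~~~
~~~~~~~~
~~~~~~~~
~~~~+~~~
~~~<+~~~
~~~~~~~~
~~~~~~~~
3) ~~~~~~~~
~~~~~~~~
~~~~~~~~
~~~^+~~~
~~~++~~~
~~~~~~~~
~~~~~~~~
4) ~~~~~~~~
~~~~~~~~
~~~~~~~~
~~~+>~~~
~~~++~~~
~~~~~~~~
~~~~~~~~
5) ~~~~~~~~
~~~~~~~~
~~~~^~~~
~~~+~~~~
~~~++~~~
~~~~~~~~
~~~~~~~~
6) ~~~~~~~~
~~~~~~~~
~~~~+>~~
~~~+~~~~
~~~++~~~
~~~~~~~~
~~~~~~~~
7) ~~~~~~~~
~~~~~~~~
~~~~++~~
~~~+~v~~
~~~++~~~
~~~~~~~~
~~~~~~~~
8) ~~~~~~~~
~~~~~~~~
~~~~++~~
~~~+<+~~
~~~++~~~
~~~~~~~~
~~~~~~~~
9) ~~~~~~~~
~~~~~~~~
~~~~^+~~
~~~+++~~
~~~++~~~
~~~~~~~~
~~~~~~~~
10) ~~~~~~~~
~~~~~~~~
~~~<~+~~
~~~+++~~
~~~++~~~
~~~~~~~~
~~~~~~~~
11) ~~~~~~~~
~~~^~~~~
~~~+~+~~
~~~+++~~
~~~++~~~
~~~~~~~~
~~~~~~~~
12) ~~~~~~~~
~~~+>~~~
~~~+~+~~
~~~+++~~
~~~++~~~
~~~~~~~~
~~~~~~~~
13) ~~~~~~~~
~~~++~~~
~~~+v+~~
~~~+++~~
~~~++~~~
~~~~~~~~
~~~~~~~~
14) ~~~~~~~~
~~~++~~~
~~~<++~~
~~~+++~~
~~~++~~~
~~~~~~~~
~~~~~~~~
15) ~~~~~~~~
~~~++~~~
~~~~++~~
~~~v++~~
~~~++~~~
~~~~~~~~
~~~~~~~~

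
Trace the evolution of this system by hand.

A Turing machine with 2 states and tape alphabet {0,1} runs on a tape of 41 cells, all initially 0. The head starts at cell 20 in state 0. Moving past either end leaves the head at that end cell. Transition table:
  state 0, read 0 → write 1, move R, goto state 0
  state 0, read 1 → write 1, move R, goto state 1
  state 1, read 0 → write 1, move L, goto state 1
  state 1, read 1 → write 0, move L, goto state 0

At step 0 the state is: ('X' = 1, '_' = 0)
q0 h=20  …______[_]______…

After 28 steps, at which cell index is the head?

38

0) q0 h=20  …______[_]______…
1) q0 h=21  …_____X[_]______…
2) q0 h=22  …____XX[_]______…
3) q0 h=23  …___XXX[_]______…
4) q0 h=24  …__XXXX[_]______…
5) q0 h=25  …_XXXXX[_]______…
6) q0 h=26  …XXXXXX[_]______…
7) q0 h=27  …XXXXXX[_]______…
8) q0 h=28  …XXXXXX[_]______…
9) q0 h=29  …XXXXXX[_]______…
10) q0 h=30  …XXXXXX[_]______…
11) q0 h=31  …XXXXXX[_]______…
12) q0 h=32  …XXXXXX[_]______…
13) q0 h=33  …XXXXXX[_]______…
14) q0 h=34  …XXXXXX[_]______|
15) q0 h=35  …XXXXXX[_]_____|
16) q0 h=36  …XXXXXX[_]____|
17) q0 h=37  …XXXXXX[_]___|
18) q0 h=38  …XXXXXX[_]__|
19) q0 h=39  …XXXXXX[_]_|
20) q0 h=40  …XXXXXX[_]|
21) q0 h=40  …XXXXXX[X]|
22) q1 h=40  …XXXXXX[X]|
23) q0 h=39  …XXXXXX[X]_|
24) q1 h=40  …XXXXXX[_]|
25) q1 h=39  …XXXXXX[X]X|
26) q0 h=38  …XXXXXX[X]_X|
27) q1 h=39  …XXXXXX[_]X|
28) q1 h=38  …XXXXXX[X]XX|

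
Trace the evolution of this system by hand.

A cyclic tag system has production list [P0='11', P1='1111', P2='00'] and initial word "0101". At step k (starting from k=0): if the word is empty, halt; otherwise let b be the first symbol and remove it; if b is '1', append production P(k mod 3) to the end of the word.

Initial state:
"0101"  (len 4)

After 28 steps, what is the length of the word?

36

t=0: "0101"  (len 4)
t=1: "101"  (len 3)
t=2: "011111"  (len 6)
t=3: "11111"  (len 5)
t=4: "111111"  (len 6)
t=5: "111111111"  (len 9)
t=6: "1111111100"  (len 10)
t=7: "11111110011"  (len 11)
t=8: "11111100111111"  (len 14)
t=9: "111110011111100"  (len 15)
t=10: "1111001111110011"  (len 16)
t=11: "1110011111100111111"  (len 19)
t=12: "11001111110011111100"  (len 20)
t=13: "100111111001111110011"  (len 21)
t=14: "001111110011111100111111"  (len 24)
t=15: "01111110011111100111111"  (len 23)
t=16: "1111110011111100111111"  (len 22)
t=17: "1111100111111001111111111"  (len 25)
t=18: "11110011111100111111111100"  (len 26)
t=19: "111001111110011111111110011"  (len 27)
t=20: "110011111100111111111100111111"  (len 30)
t=21: "1001111110011111111110011111100"  (len 31)
t=22: "00111111001111111111001111110011"  (len 32)
t=23: "0111111001111111111001111110011"  (len 31)
t=24: "111111001111111111001111110011"  (len 30)
t=25: "1111100111111111100111111001111"  (len 31)
t=26: "1111001111111111001111110011111111"  (len 34)
t=27: "11100111111111100111111001111111100"  (len 35)
t=28: "110011111111110011111100111111110011"  (len 36)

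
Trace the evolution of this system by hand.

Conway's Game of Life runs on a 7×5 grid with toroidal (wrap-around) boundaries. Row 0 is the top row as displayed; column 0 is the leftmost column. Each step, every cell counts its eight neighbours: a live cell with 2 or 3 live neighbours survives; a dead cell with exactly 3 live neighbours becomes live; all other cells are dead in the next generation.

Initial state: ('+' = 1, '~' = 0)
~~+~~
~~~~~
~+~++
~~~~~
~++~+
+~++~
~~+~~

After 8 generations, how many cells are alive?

3

k=0  ~~+~~
~~~~~
~+~++
~~~~~
~++~+
+~++~
~~+~~
k=1  ~~~~~
~~++~
~~~~~
~+~~+
+++~+
+~~~+
~~+~~
k=2  ~~++~
~~~~~
~~++~
~++++
~~+~~
~~+~+
~~~~~
k=3  ~~~~~
~~~~~
~+~~+
~+~~+
+~~~+
~~~+~
~~+~~
k=4  ~~~~~
~~~~~
~~~~~
~+~++
+~~++
~~~++
~~~~~
k=5  ~~~~~
~~~~~
~~~~~
~~++~
~~~~~
+~~+~
~~~~~
k=6  ~~~~~
~~~~~
~~~~~
~~~~~
~~+++
~~~~~
~~~~~
k=7  ~~~~~
~~~~~
~~~~~
~~~+~
~~~+~
~~~+~
~~~~~
k=8  ~~~~~
~~~~~
~~~~~
~~~~~
~~+++
~~~~~
~~~~~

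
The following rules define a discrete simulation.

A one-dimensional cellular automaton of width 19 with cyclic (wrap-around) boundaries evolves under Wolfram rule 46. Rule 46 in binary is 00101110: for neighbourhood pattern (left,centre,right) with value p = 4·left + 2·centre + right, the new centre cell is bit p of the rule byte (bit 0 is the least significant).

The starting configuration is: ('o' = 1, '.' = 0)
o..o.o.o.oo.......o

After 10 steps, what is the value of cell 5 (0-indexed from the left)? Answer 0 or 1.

0

k=0  o..o.o.o.oo.......o
k=1  ..oooooooo.......oo
k=2  .oo.............oo.
k=3  oo.............oo..
k=4  o.............oo..o
k=5  .............oo..oo
k=6  ............oo..oo.
k=7  ...........oo..oo..
k=8  ..........oo..oo...
k=9  .........oo..oo....
k=10  ........oo..oo.....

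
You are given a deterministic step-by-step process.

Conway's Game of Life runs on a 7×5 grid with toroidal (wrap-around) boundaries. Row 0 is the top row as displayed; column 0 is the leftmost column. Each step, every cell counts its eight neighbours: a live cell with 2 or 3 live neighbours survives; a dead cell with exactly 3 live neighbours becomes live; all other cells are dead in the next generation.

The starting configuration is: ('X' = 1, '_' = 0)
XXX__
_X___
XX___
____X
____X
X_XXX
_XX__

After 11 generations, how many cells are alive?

9

step 0: XXX__
_X___
XX___
____X
____X
X_XXX
_XX__
step 1: X____
_____
XX___
____X
_____
X_X_X
_____
step 2: _____
XX___
X____
X____
X__XX
_____
XX__X
step 3: ____X
XX___
X___X
XX___
X___X
_X_X_
X____
step 4: _X__X
_X___
____X
_X___
__X_X
_X___
X___X
step 5: _X__X
_____
X____
X__X_
XXX__
_X_XX
_X__X
step 6: _____
X____
____X
X_X__
_____
___XX
_X__X
step 7: X____
_____
XX__X
_____
___XX
X__XX
X__XX
step 8: X____
_X__X
X____
___X_
X__X_
__X__
_X_X_
step 9: XXX_X
_X__X
X___X
_____
__XXX
_XXXX
_XX__
step 10: ____X
__X__
X___X
X____
XX__X
____X
_____
step 11: _____
X__XX
XX__X
_____
_X__X
____X
_____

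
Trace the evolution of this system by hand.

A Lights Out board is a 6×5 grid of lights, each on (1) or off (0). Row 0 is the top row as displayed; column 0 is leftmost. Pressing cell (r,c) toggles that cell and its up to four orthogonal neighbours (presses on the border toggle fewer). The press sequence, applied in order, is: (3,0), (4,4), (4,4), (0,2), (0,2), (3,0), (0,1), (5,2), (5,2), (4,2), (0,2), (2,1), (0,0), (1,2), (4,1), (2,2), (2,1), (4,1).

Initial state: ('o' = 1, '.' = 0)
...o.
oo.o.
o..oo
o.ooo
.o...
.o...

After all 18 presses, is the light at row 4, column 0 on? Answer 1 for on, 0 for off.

0

t=0: ...o.
oo.o.
o..oo
o.ooo
.o...
.o...
t=1: ...o.
oo.o.
...oo
.oooo
oo...
.o...
t=2: ...o.
oo.o.
...oo
.ooo.
oo.oo
.o..o
t=3: ...o.
oo.o.
...oo
.oooo
oo...
.o...
t=4: .oo..
oooo.
...oo
.oooo
oo...
.o...
t=5: ...o.
oo.o.
...oo
.oooo
oo...
.o...
t=6: ...o.
oo.o.
o..oo
o.ooo
.o...
.o...
t=7: oooo.
o..o.
o..oo
o.ooo
.o...
.o...
t=8: oooo.
o..o.
o..oo
o.ooo
.oo..
..oo.
t=9: oooo.
o..o.
o..oo
o.ooo
.o...
.o...
t=10: oooo.
o..o.
o..oo
o..oo
..oo.
.oo..
t=11: o....
o.oo.
o..oo
o..oo
..oo.
.oo..
t=12: o....
oooo.
.oooo
oo.oo
..oo.
.oo..
t=13: .o...
.ooo.
.oooo
oo.oo
..oo.
.oo..
t=14: .oo..
.....
.o.oo
oo.oo
..oo.
.oo..
t=15: .oo..
.....
.o.oo
o..oo
oo.o.
..o..
t=16: .oo..
..o..
..o.o
o.ooo
oo.o.
..o..
t=17: .oo..
.oo..
oo..o
ooooo
oo.o.
..o..
t=18: .oo..
.oo..
oo..o
o.ooo
..oo.
.oo..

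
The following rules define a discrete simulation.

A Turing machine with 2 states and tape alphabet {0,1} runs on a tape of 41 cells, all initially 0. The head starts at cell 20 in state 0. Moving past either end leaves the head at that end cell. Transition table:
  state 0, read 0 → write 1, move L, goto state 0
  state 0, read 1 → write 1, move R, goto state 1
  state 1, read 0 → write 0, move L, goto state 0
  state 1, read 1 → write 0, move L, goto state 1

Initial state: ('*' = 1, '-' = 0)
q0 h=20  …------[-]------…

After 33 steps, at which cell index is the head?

[0] q0 h=20  …------[-]------…
[1] q0 h=19  …------[-]*-----…
[2] q0 h=18  …------[-]**----…
[3] q0 h=17  …------[-]***---…
[4] q0 h=16  …------[-]****--…
[5] q0 h=15  …------[-]*****-…
[6] q0 h=14  …------[-]******…
[7] q0 h=13  …------[-]******…
[8] q0 h=12  …------[-]******…
[9] q0 h=11  …------[-]******…
[10] q0 h=10  …------[-]******…
[11] q0 h= 9  …------[-]******…
[12] q0 h= 8  …------[-]******…
[13] q0 h= 7  …------[-]******…
[14] q0 h= 6  |------[-]******…
[15] q0 h= 5  |-----[-]******…
[16] q0 h= 4  |----[-]******…
[17] q0 h= 3  |---[-]******…
[18] q0 h= 2  |--[-]******…
[19] q0 h= 1  |-[-]******…
[20] q0 h= 0  |[-]******…
[21] q0 h= 0  |[*]******…
[22] q1 h= 1  |*[*]******…
[23] q1 h= 0  |[*]-*****…
[24] q1 h= 0  |[-]-*****…
[25] q0 h= 0  |[-]-*****…
[26] q0 h= 0  |[*]-*****…
[27] q1 h= 1  |*[-]******…
[28] q0 h= 0  |[*]-*****…
[29] q1 h= 1  |*[-]******…
[30] q0 h= 0  |[*]-*****…
[31] q1 h= 1  |*[-]******…
[32] q0 h= 0  |[*]-*****…
[33] q1 h= 1  |*[-]******…

1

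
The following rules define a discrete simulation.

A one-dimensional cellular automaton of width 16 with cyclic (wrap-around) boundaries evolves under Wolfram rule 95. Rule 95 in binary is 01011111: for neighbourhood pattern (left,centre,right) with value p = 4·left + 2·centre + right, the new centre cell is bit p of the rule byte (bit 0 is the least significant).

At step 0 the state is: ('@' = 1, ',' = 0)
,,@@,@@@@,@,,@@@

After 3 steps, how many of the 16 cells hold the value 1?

11

gen 0: ,,@@,@@@@,@,,@@@
gen 1: @@@@,@,,@,@@@@,@
gen 2: ,,,@,@@@@,@,,@,@
gen 3: @@@@,@,,@,@@@@,@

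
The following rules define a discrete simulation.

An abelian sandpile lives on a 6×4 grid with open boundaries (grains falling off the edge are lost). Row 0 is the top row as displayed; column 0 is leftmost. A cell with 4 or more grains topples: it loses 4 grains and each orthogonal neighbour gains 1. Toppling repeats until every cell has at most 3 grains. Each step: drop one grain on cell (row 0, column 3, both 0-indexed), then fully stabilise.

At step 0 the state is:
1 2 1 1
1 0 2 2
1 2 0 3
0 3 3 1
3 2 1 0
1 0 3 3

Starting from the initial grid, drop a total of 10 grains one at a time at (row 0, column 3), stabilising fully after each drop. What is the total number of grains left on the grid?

37

t=0: 1 2 1 1
1 0 2 2
1 2 0 3
0 3 3 1
3 2 1 0
1 0 3 3
t=1: 1 2 1 2
1 0 2 2
1 2 0 3
0 3 3 1
3 2 1 0
1 0 3 3
t=2: 1 2 1 3
1 0 2 2
1 2 0 3
0 3 3 1
3 2 1 0
1 0 3 3
t=3: 1 2 2 0
1 0 2 3
1 2 0 3
0 3 3 1
3 2 1 0
1 0 3 3
t=4: 1 2 2 1
1 0 2 3
1 2 0 3
0 3 3 1
3 2 1 0
1 0 3 3
t=5: 1 2 2 2
1 0 2 3
1 2 0 3
0 3 3 1
3 2 1 0
1 0 3 3
t=6: 1 2 2 3
1 0 2 3
1 2 0 3
0 3 3 1
3 2 1 0
1 0 3 3
t=7: 1 2 3 1
1 0 3 1
1 2 1 0
0 3 3 2
3 2 1 0
1 0 3 3
t=8: 1 2 3 2
1 0 3 1
1 2 1 0
0 3 3 2
3 2 1 0
1 0 3 3
t=9: 1 2 3 3
1 0 3 1
1 2 1 0
0 3 3 2
3 2 1 0
1 0 3 3
t=10: 1 3 1 1
1 1 0 3
1 2 2 0
0 3 3 2
3 2 1 0
1 0 3 3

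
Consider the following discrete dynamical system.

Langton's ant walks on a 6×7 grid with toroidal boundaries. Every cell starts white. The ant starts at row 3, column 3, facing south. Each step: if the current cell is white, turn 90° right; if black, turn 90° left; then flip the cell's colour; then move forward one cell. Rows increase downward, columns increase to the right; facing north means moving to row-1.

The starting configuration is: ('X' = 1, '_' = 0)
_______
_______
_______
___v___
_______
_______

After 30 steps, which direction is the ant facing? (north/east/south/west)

[0] _______
_______
_______
___v___
_______
_______
[1] _______
_______
_______
__<X___
_______
_______
[2] _______
_______
__^____
__XX___
_______
_______
[3] _______
_______
__X>___
__XX___
_______
_______
[4] _______
_______
__XX___
__Xv___
_______
_______
[5] _______
_______
__XX___
__X_>__
_______
_______
[6] _______
_______
__XX___
__X_X__
____v__
_______
[7] _______
_______
__XX___
__X_X__
___<X__
_______
[8] _______
_______
__XX___
__X^X__
___XX__
_______
[9] _______
_______
__XX___
__XX>__
___XX__
_______
[10] _______
_______
__XX^__
__XX___
___XX__
_______
[11] _______
_______
__XXX>_
__XX___
___XX__
_______
[12] _______
_______
__XXXX_
__XX_v_
___XX__
_______
[13] _______
_______
__XXXX_
__XX<X_
___XX__
_______
[14] _______
_______
__XX^X_
__XXXX_
___XX__
_______
[15] _______
_______
__X<_X_
__XXXX_
___XX__
_______
[16] _______
_______
__X__X_
__XvXX_
___XX__
_______
[17] _______
_______
__X__X_
__X_>X_
___XX__
_______
[18] _______
_______
__X_^X_
__X__X_
___XX__
_______
[19] _______
_______
__X_X>_
__X__X_
___XX__
_______
[20] _______
_____^_
__X_X__
__X__X_
___XX__
_______
[21] _______
_____X>
__X_X__
__X__X_
___XX__
_______
[22] _______
_____XX
__X_X_v
__X__X_
___XX__
_______
[23] _______
_____XX
__X_X<X
__X__X_
___XX__
_______
[24] _______
_____^X
__X_XXX
__X__X_
___XX__
_______
[25] _______
____<_X
__X_XXX
__X__X_
___XX__
_______
[26] ____^__
____X_X
__X_XXX
__X__X_
___XX__
_______
[27] ____X>_
____X_X
__X_XXX
__X__X_
___XX__
_______
[28] ____XX_
____XvX
__X_XXX
__X__X_
___XX__
_______
[29] ____XX_
____<XX
__X_XXX
__X__X_
___XX__
_______
[30] ____XX_
_____XX
__X_vXX
__X__X_
___XX__
_______

south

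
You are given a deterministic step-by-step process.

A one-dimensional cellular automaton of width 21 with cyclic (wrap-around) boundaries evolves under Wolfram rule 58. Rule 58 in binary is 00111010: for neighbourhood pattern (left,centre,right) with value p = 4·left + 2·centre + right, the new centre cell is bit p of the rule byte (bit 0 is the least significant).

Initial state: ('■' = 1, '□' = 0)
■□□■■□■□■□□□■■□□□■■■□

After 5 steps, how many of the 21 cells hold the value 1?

t=0: ■□□■■□■□■□□□■■□□□■■■□
t=1: □■■■□■□■□■□■■□■□■■□□■
t=2: ■■□□■□■□■□■■□■□■■□■■□
t=3: ■□■■□■□■□■■□■□■■□■■□■
t=4: □■■□■□■□■■□■□■■□■■□■■
t=5: ■■□■□■□■■□■□■■□■■□■■□

13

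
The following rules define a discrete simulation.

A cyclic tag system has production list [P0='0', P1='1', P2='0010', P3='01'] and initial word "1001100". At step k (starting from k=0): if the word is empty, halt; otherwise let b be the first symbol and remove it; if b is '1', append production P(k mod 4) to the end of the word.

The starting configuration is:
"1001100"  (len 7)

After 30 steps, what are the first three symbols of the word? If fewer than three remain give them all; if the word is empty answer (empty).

k=0  "1001100"  (len 7)
k=1  "0011000"  (len 7)
k=2  "011000"  (len 6)
k=3  "11000"  (len 5)
k=4  "100001"  (len 6)
k=5  "000010"  (len 6)
k=6  "00010"  (len 5)
k=7  "0010"  (len 4)
k=8  "010"  (len 3)
k=9  "10"  (len 2)
k=10  "01"  (len 2)
k=11  "1"  (len 1)
k=12  "01"  (len 2)
k=13  "1"  (len 1)
k=14  "1"  (len 1)
k=15  "0010"  (len 4)
k=16  "010"  (len 3)
k=17  "10"  (len 2)
k=18  "01"  (len 2)
k=19  "1"  (len 1)
k=20  "01"  (len 2)
k=21  "1"  (len 1)
k=22  "1"  (len 1)
k=23  "0010"  (len 4)
k=24  "010"  (len 3)
k=25  "10"  (len 2)
k=26  "01"  (len 2)
k=27  "1"  (len 1)
k=28  "01"  (len 2)
k=29  "1"  (len 1)
k=30  "1"  (len 1)

1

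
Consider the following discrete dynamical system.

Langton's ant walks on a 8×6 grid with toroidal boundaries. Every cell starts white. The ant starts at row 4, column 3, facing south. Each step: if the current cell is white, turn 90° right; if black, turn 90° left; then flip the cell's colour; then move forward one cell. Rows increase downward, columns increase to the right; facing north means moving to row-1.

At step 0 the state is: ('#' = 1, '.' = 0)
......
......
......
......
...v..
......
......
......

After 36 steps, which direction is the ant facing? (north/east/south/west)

north

gen 0: ......
......
......
......
...v..
......
......
......
gen 1: ......
......
......
......
..<#..
......
......
......
gen 2: ......
......
......
..^...
..##..
......
......
......
gen 3: ......
......
......
..#>..
..##..
......
......
......
gen 4: ......
......
......
..##..
..#v..
......
......
......
gen 5: ......
......
......
..##..
..#.>.
......
......
......
gen 6: ......
......
......
..##..
..#.#.
....v.
......
......
gen 7: ......
......
......
..##..
..#.#.
...<#.
......
......
gen 8: ......
......
......
..##..
..#^#.
...##.
......
......
gen 9: ......
......
......
..##..
..##>.
...##.
......
......
gen 10: ......
......
......
..##^.
..##..
...##.
......
......
gen 11: ......
......
......
..###>
..##..
...##.
......
......
gen 12: ......
......
......
..####
..##.v
...##.
......
......
gen 13: ......
......
......
..####
..##<#
...##.
......
......
gen 14: ......
......
......
..##^#
..####
...##.
......
......
gen 15: ......
......
......
..#<.#
..####
...##.
......
......
gen 16: ......
......
......
..#..#
..#v##
...##.
......
......
gen 17: ......
......
......
..#..#
..#.>#
...##.
......
......
gen 18: ......
......
......
..#.^#
..#..#
...##.
......
......
gen 19: ......
......
......
..#.#>
..#..#
...##.
......
......
gen 20: ......
......
.....^
..#.#.
..#..#
...##.
......
......
gen 21: ......
......
>....#
..#.#.
..#..#
...##.
......
......
gen 22: ......
......
#....#
v.#.#.
..#..#
...##.
......
......
gen 23: ......
......
#....#
#.#.#<
..#..#
...##.
......
......
gen 24: ......
......
#....^
#.#.##
..#..#
...##.
......
......
gen 25: ......
......
#...<.
#.#.##
..#..#
...##.
......
......
gen 26: ......
....^.
#...#.
#.#.##
..#..#
...##.
......
......
gen 27: ......
....#>
#...#.
#.#.##
..#..#
...##.
......
......
gen 28: ......
....##
#...#v
#.#.##
..#..#
...##.
......
......
gen 29: ......
....##
#...<#
#.#.##
..#..#
...##.
......
......
gen 30: ......
....##
#....#
#.#.v#
..#..#
...##.
......
......
gen 31: ......
....##
#....#
#.#..>
..#..#
...##.
......
......
gen 32: ......
....##
#....^
#.#...
..#..#
...##.
......
......
gen 33: ......
....##
#...<.
#.#...
..#..#
...##.
......
......
gen 34: ......
....^#
#...#.
#.#...
..#..#
...##.
......
......
gen 35: ......
...<.#
#...#.
#.#...
..#..#
...##.
......
......
gen 36: ...^..
...#.#
#...#.
#.#...
..#..#
...##.
......
......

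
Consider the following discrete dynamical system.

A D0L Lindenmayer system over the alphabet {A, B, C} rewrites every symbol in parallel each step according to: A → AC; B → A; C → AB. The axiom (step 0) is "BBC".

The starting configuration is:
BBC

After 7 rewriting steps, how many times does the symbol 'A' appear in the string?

85

[0] BBC
[1] AAAB
[2] ACACACA
[3] ACABACABACABAC
[4] ACABACAACABACAACABACAACAB
[5] ACABACAACABACACABACAACABACACABACAACABACACABACA
[6] ACABACAACABACACABACAACABACABACAACABACACABACAACABACABACAACABACACABACAACABACABACAACABAC
[7] ACABACAACABACACABACAACABACABACAACABACACABACAACABACAACABACA…BACACABACAACABACABACAACABACACABACAACABACAACABACACABACAACAB  (len 156)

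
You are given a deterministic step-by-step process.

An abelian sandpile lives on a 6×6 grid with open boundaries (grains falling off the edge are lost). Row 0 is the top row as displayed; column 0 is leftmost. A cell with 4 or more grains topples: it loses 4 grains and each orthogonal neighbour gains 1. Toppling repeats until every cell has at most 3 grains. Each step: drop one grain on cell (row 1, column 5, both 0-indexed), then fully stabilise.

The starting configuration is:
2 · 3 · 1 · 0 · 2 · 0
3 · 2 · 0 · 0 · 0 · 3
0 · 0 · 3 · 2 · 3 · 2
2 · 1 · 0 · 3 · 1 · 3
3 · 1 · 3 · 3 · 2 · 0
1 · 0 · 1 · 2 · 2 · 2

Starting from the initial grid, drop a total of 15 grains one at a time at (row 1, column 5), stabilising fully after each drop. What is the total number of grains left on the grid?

[0] 2 · 3 · 1 · 0 · 2 · 0
3 · 2 · 0 · 0 · 0 · 3
0 · 0 · 3 · 2 · 3 · 2
2 · 1 · 0 · 3 · 1 · 3
3 · 1 · 3 · 3 · 2 · 0
1 · 0 · 1 · 2 · 2 · 2
[1] 2 · 3 · 1 · 0 · 2 · 1
3 · 2 · 0 · 0 · 1 · 0
0 · 0 · 3 · 2 · 3 · 3
2 · 1 · 0 · 3 · 1 · 3
3 · 1 · 3 · 3 · 2 · 0
1 · 0 · 1 · 2 · 2 · 2
[2] 2 · 3 · 1 · 0 · 2 · 1
3 · 2 · 0 · 0 · 1 · 1
0 · 0 · 3 · 2 · 3 · 3
2 · 1 · 0 · 3 · 1 · 3
3 · 1 · 3 · 3 · 2 · 0
1 · 0 · 1 · 2 · 2 · 2
[3] 2 · 3 · 1 · 0 · 2 · 1
3 · 2 · 0 · 0 · 1 · 2
0 · 0 · 3 · 2 · 3 · 3
2 · 1 · 0 · 3 · 1 · 3
3 · 1 · 3 · 3 · 2 · 0
1 · 0 · 1 · 2 · 2 · 2
[4] 2 · 3 · 1 · 0 · 2 · 1
3 · 2 · 0 · 0 · 1 · 3
0 · 0 · 3 · 2 · 3 · 3
2 · 1 · 0 · 3 · 1 · 3
3 · 1 · 3 · 3 · 2 · 0
1 · 0 · 1 · 2 · 2 · 2
[5] 2 · 3 · 1 · 0 · 2 · 2
3 · 2 · 0 · 0 · 3 · 1
0 · 0 · 3 · 3 · 0 · 2
2 · 1 · 0 · 3 · 3 · 0
3 · 1 · 3 · 3 · 2 · 1
1 · 0 · 1 · 2 · 2 · 2
[6] 2 · 3 · 1 · 0 · 2 · 2
3 · 2 · 0 · 0 · 3 · 2
0 · 0 · 3 · 3 · 0 · 2
2 · 1 · 0 · 3 · 3 · 0
3 · 1 · 3 · 3 · 2 · 1
1 · 0 · 1 · 2 · 2 · 2
[7] 2 · 3 · 1 · 0 · 2 · 2
3 · 2 · 0 · 0 · 3 · 3
0 · 0 · 3 · 3 · 0 · 2
2 · 1 · 0 · 3 · 3 · 0
3 · 1 · 3 · 3 · 2 · 1
1 · 0 · 1 · 2 · 2 · 2
[8] 2 · 3 · 1 · 0 · 3 · 3
3 · 2 · 0 · 1 · 0 · 1
0 · 0 · 3 · 3 · 1 · 3
2 · 1 · 0 · 3 · 3 · 0
3 · 1 · 3 · 3 · 2 · 1
1 · 0 · 1 · 2 · 2 · 2
[9] 2 · 3 · 1 · 0 · 3 · 3
3 · 2 · 0 · 1 · 0 · 2
0 · 0 · 3 · 3 · 1 · 3
2 · 1 · 0 · 3 · 3 · 0
3 · 1 · 3 · 3 · 2 · 1
1 · 0 · 1 · 2 · 2 · 2
[10] 2 · 3 · 1 · 0 · 3 · 3
3 · 2 · 0 · 1 · 0 · 3
0 · 0 · 3 · 3 · 1 · 3
2 · 1 · 0 · 3 · 3 · 0
3 · 1 · 3 · 3 · 2 · 1
1 · 0 · 1 · 2 · 2 · 2
[11] 2 · 3 · 1 · 1 · 0 · 1
3 · 2 · 0 · 1 · 2 · 2
0 · 0 · 3 · 3 · 2 · 0
2 · 1 · 0 · 3 · 3 · 1
3 · 1 · 3 · 3 · 2 · 1
1 · 0 · 1 · 2 · 2 · 2
[12] 2 · 3 · 1 · 1 · 0 · 1
3 · 2 · 0 · 1 · 2 · 3
0 · 0 · 3 · 3 · 2 · 0
2 · 1 · 0 · 3 · 3 · 1
3 · 1 · 3 · 3 · 2 · 1
1 · 0 · 1 · 2 · 2 · 2
[13] 2 · 3 · 1 · 1 · 0 · 2
3 · 2 · 0 · 1 · 3 · 0
0 · 0 · 3 · 3 · 2 · 1
2 · 1 · 0 · 3 · 3 · 1
3 · 1 · 3 · 3 · 2 · 1
1 · 0 · 1 · 2 · 2 · 2
[14] 2 · 3 · 1 · 1 · 0 · 2
3 · 2 · 0 · 1 · 3 · 1
0 · 0 · 3 · 3 · 2 · 1
2 · 1 · 0 · 3 · 3 · 1
3 · 1 · 3 · 3 · 2 · 1
1 · 0 · 1 · 2 · 2 · 2
[15] 2 · 3 · 1 · 1 · 0 · 2
3 · 2 · 0 · 1 · 3 · 2
0 · 0 · 3 · 3 · 2 · 1
2 · 1 · 0 · 3 · 3 · 1
3 · 1 · 3 · 3 · 2 · 1
1 · 0 · 1 · 2 · 2 · 2

60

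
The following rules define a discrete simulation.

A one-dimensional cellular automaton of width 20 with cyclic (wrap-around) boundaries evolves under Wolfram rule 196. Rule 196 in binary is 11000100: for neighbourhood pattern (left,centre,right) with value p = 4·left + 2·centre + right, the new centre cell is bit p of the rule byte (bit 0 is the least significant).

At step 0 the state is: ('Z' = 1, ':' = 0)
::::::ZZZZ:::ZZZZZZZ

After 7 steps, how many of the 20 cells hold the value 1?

0) ::::::ZZZZ:::ZZZZZZZ
1) :::::::ZZZ::::ZZZZZZ
2) ::::::::ZZ:::::ZZZZZ
3) :::::::::Z::::::ZZZZ
4) :::::::::Z:::::::ZZZ
5) :::::::::Z::::::::ZZ
6) :::::::::Z:::::::::Z
7) :::::::::Z:::::::::Z

2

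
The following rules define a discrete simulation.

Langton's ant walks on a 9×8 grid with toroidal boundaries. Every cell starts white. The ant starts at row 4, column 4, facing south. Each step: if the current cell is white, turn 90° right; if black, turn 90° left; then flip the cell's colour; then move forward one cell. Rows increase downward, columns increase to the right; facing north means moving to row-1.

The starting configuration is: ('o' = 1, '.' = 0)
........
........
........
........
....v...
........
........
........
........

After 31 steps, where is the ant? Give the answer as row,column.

t=0: ........
........
........
........
....v...
........
........
........
........
t=1: ........
........
........
........
...<o...
........
........
........
........
t=2: ........
........
........
...^....
...oo...
........
........
........
........
t=3: ........
........
........
...o>...
...oo...
........
........
........
........
t=4: ........
........
........
...oo...
...ov...
........
........
........
........
t=5: ........
........
........
...oo...
...o.>..
........
........
........
........
t=6: ........
........
........
...oo...
...o.o..
.....v..
........
........
........
t=7: ........
........
........
...oo...
...o.o..
....<o..
........
........
........
t=8: ........
........
........
...oo...
...o^o..
....oo..
........
........
........
t=9: ........
........
........
...oo...
...oo>..
....oo..
........
........
........
t=10: ........
........
........
...oo^..
...oo...
....oo..
........
........
........
t=11: ........
........
........
...ooo>.
...oo...
....oo..
........
........
........
t=12: ........
........
........
...oooo.
...oo.v.
....oo..
........
........
........
t=13: ........
........
........
...oooo.
...oo<o.
....oo..
........
........
........
t=14: ........
........
........
...oo^o.
...oooo.
....oo..
........
........
........
t=15: ........
........
........
...o<.o.
...oooo.
....oo..
........
........
........
t=16: ........
........
........
...o..o.
...ovoo.
....oo..
........
........
........
t=17: ........
........
........
...o..o.
...o.>o.
....oo..
........
........
........
t=18: ........
........
........
...o.^o.
...o..o.
....oo..
........
........
........
t=19: ........
........
........
...o.o>.
...o..o.
....oo..
........
........
........
t=20: ........
........
......^.
...o.o..
...o..o.
....oo..
........
........
........
t=21: ........
........
......o>
...o.o..
...o..o.
....oo..
........
........
........
t=22: ........
........
......oo
...o.o.v
...o..o.
....oo..
........
........
........
t=23: ........
........
......oo
...o.o<o
...o..o.
....oo..
........
........
........
t=24: ........
........
......^o
...o.ooo
...o..o.
....oo..
........
........
........
t=25: ........
........
.....<.o
...o.ooo
...o..o.
....oo..
........
........
........
t=26: ........
.....^..
.....o.o
...o.ooo
...o..o.
....oo..
........
........
........
t=27: ........
.....o>.
.....o.o
...o.ooo
...o..o.
....oo..
........
........
........
t=28: ........
.....oo.
.....ovo
...o.ooo
...o..o.
....oo..
........
........
........
t=29: ........
.....oo.
.....<oo
...o.ooo
...o..o.
....oo..
........
........
........
t=30: ........
.....oo.
......oo
...o.voo
...o..o.
....oo..
........
........
........
t=31: ........
.....oo.
......oo
...o..>o
...o..o.
....oo..
........
........
........

3,6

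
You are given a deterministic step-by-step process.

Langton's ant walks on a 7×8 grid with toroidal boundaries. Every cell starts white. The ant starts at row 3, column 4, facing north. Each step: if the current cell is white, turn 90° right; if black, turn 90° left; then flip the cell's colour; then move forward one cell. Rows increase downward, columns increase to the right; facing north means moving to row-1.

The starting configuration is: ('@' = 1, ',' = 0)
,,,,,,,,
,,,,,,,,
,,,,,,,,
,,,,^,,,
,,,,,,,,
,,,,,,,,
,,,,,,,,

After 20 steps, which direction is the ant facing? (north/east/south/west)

south

k=0  ,,,,,,,,
,,,,,,,,
,,,,,,,,
,,,,^,,,
,,,,,,,,
,,,,,,,,
,,,,,,,,
k=1  ,,,,,,,,
,,,,,,,,
,,,,,,,,
,,,,@>,,
,,,,,,,,
,,,,,,,,
,,,,,,,,
k=2  ,,,,,,,,
,,,,,,,,
,,,,,,,,
,,,,@@,,
,,,,,v,,
,,,,,,,,
,,,,,,,,
k=3  ,,,,,,,,
,,,,,,,,
,,,,,,,,
,,,,@@,,
,,,,<@,,
,,,,,,,,
,,,,,,,,
k=4  ,,,,,,,,
,,,,,,,,
,,,,,,,,
,,,,^@,,
,,,,@@,,
,,,,,,,,
,,,,,,,,
k=5  ,,,,,,,,
,,,,,,,,
,,,,,,,,
,,,<,@,,
,,,,@@,,
,,,,,,,,
,,,,,,,,
k=6  ,,,,,,,,
,,,,,,,,
,,,^,,,,
,,,@,@,,
,,,,@@,,
,,,,,,,,
,,,,,,,,
k=7  ,,,,,,,,
,,,,,,,,
,,,@>,,,
,,,@,@,,
,,,,@@,,
,,,,,,,,
,,,,,,,,
k=8  ,,,,,,,,
,,,,,,,,
,,,@@,,,
,,,@v@,,
,,,,@@,,
,,,,,,,,
,,,,,,,,
k=9  ,,,,,,,,
,,,,,,,,
,,,@@,,,
,,,<@@,,
,,,,@@,,
,,,,,,,,
,,,,,,,,
k=10  ,,,,,,,,
,,,,,,,,
,,,@@,,,
,,,,@@,,
,,,v@@,,
,,,,,,,,
,,,,,,,,
k=11  ,,,,,,,,
,,,,,,,,
,,,@@,,,
,,,,@@,,
,,<@@@,,
,,,,,,,,
,,,,,,,,
k=12  ,,,,,,,,
,,,,,,,,
,,,@@,,,
,,^,@@,,
,,@@@@,,
,,,,,,,,
,,,,,,,,
k=13  ,,,,,,,,
,,,,,,,,
,,,@@,,,
,,@>@@,,
,,@@@@,,
,,,,,,,,
,,,,,,,,
k=14  ,,,,,,,,
,,,,,,,,
,,,@@,,,
,,@@@@,,
,,@v@@,,
,,,,,,,,
,,,,,,,,
k=15  ,,,,,,,,
,,,,,,,,
,,,@@,,,
,,@@@@,,
,,@,>@,,
,,,,,,,,
,,,,,,,,
k=16  ,,,,,,,,
,,,,,,,,
,,,@@,,,
,,@@^@,,
,,@,,@,,
,,,,,,,,
,,,,,,,,
k=17  ,,,,,,,,
,,,,,,,,
,,,@@,,,
,,@<,@,,
,,@,,@,,
,,,,,,,,
,,,,,,,,
k=18  ,,,,,,,,
,,,,,,,,
,,,@@,,,
,,@,,@,,
,,@v,@,,
,,,,,,,,
,,,,,,,,
k=19  ,,,,,,,,
,,,,,,,,
,,,@@,,,
,,@,,@,,
,,<@,@,,
,,,,,,,,
,,,,,,,,
k=20  ,,,,,,,,
,,,,,,,,
,,,@@,,,
,,@,,@,,
,,,@,@,,
,,v,,,,,
,,,,,,,,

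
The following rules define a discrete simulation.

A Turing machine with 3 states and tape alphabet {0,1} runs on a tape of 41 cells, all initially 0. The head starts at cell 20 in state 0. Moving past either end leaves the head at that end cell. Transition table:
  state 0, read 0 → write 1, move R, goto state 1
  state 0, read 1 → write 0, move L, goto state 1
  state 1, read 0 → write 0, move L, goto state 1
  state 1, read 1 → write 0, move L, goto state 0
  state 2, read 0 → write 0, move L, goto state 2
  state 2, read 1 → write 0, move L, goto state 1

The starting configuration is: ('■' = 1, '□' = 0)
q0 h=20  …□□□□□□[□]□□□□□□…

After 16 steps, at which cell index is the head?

t=0: q0 h=20  …□□□□□□[□]□□□□□□…
t=1: q1 h=21  …□□□□□■[□]□□□□□□…
t=2: q1 h=20  …□□□□□□[■]□□□□□□…
t=3: q0 h=19  …□□□□□□[□]□□□□□□…
t=4: q1 h=20  …□□□□□■[□]□□□□□□…
t=5: q1 h=19  …□□□□□□[■]□□□□□□…
t=6: q0 h=18  …□□□□□□[□]□□□□□□…
t=7: q1 h=19  …□□□□□■[□]□□□□□□…
t=8: q1 h=18  …□□□□□□[■]□□□□□□…
t=9: q0 h=17  …□□□□□□[□]□□□□□□…
t=10: q1 h=18  …□□□□□■[□]□□□□□□…
t=11: q1 h=17  …□□□□□□[■]□□□□□□…
t=12: q0 h=16  …□□□□□□[□]□□□□□□…
t=13: q1 h=17  …□□□□□■[□]□□□□□□…
t=14: q1 h=16  …□□□□□□[■]□□□□□□…
t=15: q0 h=15  …□□□□□□[□]□□□□□□…
t=16: q1 h=16  …□□□□□■[□]□□□□□□…

16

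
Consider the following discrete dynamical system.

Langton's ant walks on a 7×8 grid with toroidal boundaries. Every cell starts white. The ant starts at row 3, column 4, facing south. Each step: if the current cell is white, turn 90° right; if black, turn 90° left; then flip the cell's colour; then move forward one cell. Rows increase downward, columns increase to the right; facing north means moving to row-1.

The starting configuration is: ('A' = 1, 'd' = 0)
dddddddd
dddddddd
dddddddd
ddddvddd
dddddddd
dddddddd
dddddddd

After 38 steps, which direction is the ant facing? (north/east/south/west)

gen 0: dddddddd
dddddddd
dddddddd
ddddvddd
dddddddd
dddddddd
dddddddd
gen 1: dddddddd
dddddddd
dddddddd
ddd<Addd
dddddddd
dddddddd
dddddddd
gen 2: dddddddd
dddddddd
ddd^dddd
dddAAddd
dddddddd
dddddddd
dddddddd
gen 3: dddddddd
dddddddd
dddA>ddd
dddAAddd
dddddddd
dddddddd
dddddddd
gen 4: dddddddd
dddddddd
dddAAddd
dddAvddd
dddddddd
dddddddd
dddddddd
gen 5: dddddddd
dddddddd
dddAAddd
dddAd>dd
dddddddd
dddddddd
dddddddd
gen 6: dddddddd
dddddddd
dddAAddd
dddAdAdd
dddddvdd
dddddddd
dddddddd
gen 7: dddddddd
dddddddd
dddAAddd
dddAdAdd
dddd<Add
dddddddd
dddddddd
gen 8: dddddddd
dddddddd
dddAAddd
dddA^Add
ddddAAdd
dddddddd
dddddddd
gen 9: dddddddd
dddddddd
dddAAddd
dddAA>dd
ddddAAdd
dddddddd
dddddddd
gen 10: dddddddd
dddddddd
dddAA^dd
dddAAddd
ddddAAdd
dddddddd
dddddddd
gen 11: dddddddd
dddddddd
dddAAA>d
dddAAddd
ddddAAdd
dddddddd
dddddddd
gen 12: dddddddd
dddddddd
dddAAAAd
dddAAdvd
ddddAAdd
dddddddd
dddddddd
gen 13: dddddddd
dddddddd
dddAAAAd
dddAA<Ad
ddddAAdd
dddddddd
dddddddd
gen 14: dddddddd
dddddddd
dddAA^Ad
dddAAAAd
ddddAAdd
dddddddd
dddddddd
gen 15: dddddddd
dddddddd
dddA<dAd
dddAAAAd
ddddAAdd
dddddddd
dddddddd
gen 16: dddddddd
dddddddd
dddAddAd
dddAvAAd
ddddAAdd
dddddddd
dddddddd
gen 17: dddddddd
dddddddd
dddAddAd
dddAd>Ad
ddddAAdd
dddddddd
dddddddd
gen 18: dddddddd
dddddddd
dddAd^Ad
dddAddAd
ddddAAdd
dddddddd
dddddddd
gen 19: dddddddd
dddddddd
dddAdA>d
dddAddAd
ddddAAdd
dddddddd
dddddddd
gen 20: dddddddd
dddddd^d
dddAdAdd
dddAddAd
ddddAAdd
dddddddd
dddddddd
gen 21: dddddddd
ddddddA>
dddAdAdd
dddAddAd
ddddAAdd
dddddddd
dddddddd
gen 22: dddddddd
ddddddAA
dddAdAdv
dddAddAd
ddddAAdd
dddddddd
dddddddd
gen 23: dddddddd
ddddddAA
dddAdA<A
dddAddAd
ddddAAdd
dddddddd
dddddddd
gen 24: dddddddd
dddddd^A
dddAdAAA
dddAddAd
ddddAAdd
dddddddd
dddddddd
gen 25: dddddddd
ddddd<dA
dddAdAAA
dddAddAd
ddddAAdd
dddddddd
dddddddd
gen 26: ddddd^dd
dddddAdA
dddAdAAA
dddAddAd
ddddAAdd
dddddddd
dddddddd
gen 27: dddddA>d
dddddAdA
dddAdAAA
dddAddAd
ddddAAdd
dddddddd
dddddddd
gen 28: dddddAAd
dddddAvA
dddAdAAA
dddAddAd
ddddAAdd
dddddddd
dddddddd
gen 29: dddddAAd
ddddd<AA
dddAdAAA
dddAddAd
ddddAAdd
dddddddd
dddddddd
gen 30: dddddAAd
ddddddAA
dddAdvAA
dddAddAd
ddddAAdd
dddddddd
dddddddd
gen 31: dddddAAd
ddddddAA
dddAdd>A
dddAddAd
ddddAAdd
dddddddd
dddddddd
gen 32: dddddAAd
dddddd^A
dddAdddA
dddAddAd
ddddAAdd
dddddddd
dddddddd
gen 33: dddddAAd
ddddd<dA
dddAdddA
dddAddAd
ddddAAdd
dddddddd
dddddddd
gen 34: ddddd^Ad
dddddAdA
dddAdddA
dddAddAd
ddddAAdd
dddddddd
dddddddd
gen 35: dddd<dAd
dddddAdA
dddAdddA
dddAddAd
ddddAAdd
dddddddd
dddddddd
gen 36: ddddAdAd
dddddAdA
dddAdddA
dddAddAd
ddddAAdd
dddddddd
dddd^ddd
gen 37: ddddAdAd
dddddAdA
dddAdddA
dddAddAd
ddddAAdd
dddddddd
ddddA>dd
gen 38: ddddAvAd
dddddAdA
dddAdddA
dddAddAd
ddddAAdd
dddddddd
ddddAAdd

south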